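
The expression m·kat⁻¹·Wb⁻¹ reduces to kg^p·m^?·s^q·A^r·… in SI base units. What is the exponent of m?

kat = mol/s = s⁻¹·mol (catalytic activity).
So kat⁻¹ = s·mol⁻¹.
Wb = V·s (flux: a volt is a weber per second),
    = kg·m²·s⁻²·A⁻¹.
So Wb⁻¹ = kg⁻¹·m⁻²·s²·A.
Combining: m·kat⁻¹·Wb⁻¹ = m · (s·mol⁻¹) · (kg⁻¹·m⁻²·s²·A) = kg⁻¹·m⁻¹·s³·A·mol⁻¹.
The exponent of m is -1.

-1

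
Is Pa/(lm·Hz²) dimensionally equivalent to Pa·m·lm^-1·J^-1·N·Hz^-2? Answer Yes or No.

Yes

Left side:
  Pa = N/m² (pressure = force per area),
      = kg·m⁻¹·s⁻².
  lm = cd·sr = cd (luminous flux; sr is dimensionless).
  So lm⁻¹ = cd⁻¹.
  Hz = 1/s = s⁻¹ (frequency is cycles per second).
  So Hz⁻² = s².
  Combining: Pa·lm⁻¹·Hz⁻² = (kg·m⁻¹·s⁻²) · cd⁻¹ · s² = kg·m⁻¹·cd⁻¹.
Right side:
  Pa = N/m² (pressure = force per area),
      = kg·m⁻¹·s⁻².
  lm = cd·sr = cd (luminous flux; sr is dimensionless).
  So lm⁻¹ = cd⁻¹.
  J = N·m (work = force × distance),
      = kg·m²·s⁻².
  So J⁻¹ = kg⁻¹·m⁻²·s².
  N = kg·m/s² = kg·m·s⁻² (force = mass × acceleration).
  Hz = 1/s = s⁻¹ (frequency is cycles per second).
  So Hz⁻² = s².
  Combining: Pa·m·lm⁻¹·J⁻¹·N·Hz⁻² = (kg·m⁻¹·s⁻²) · m · cd⁻¹ · (kg⁻¹·m⁻²·s²) · (kg·m·s⁻²) · s² = kg·m⁻¹·cd⁻¹.
Both reduce to kg·m⁻¹·cd⁻¹.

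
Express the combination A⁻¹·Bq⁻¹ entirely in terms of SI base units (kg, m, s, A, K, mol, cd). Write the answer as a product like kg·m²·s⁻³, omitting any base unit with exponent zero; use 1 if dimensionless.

Bq = 1/s = s⁻¹ (activity is decays per second).
So Bq⁻¹ = s.
Combining: A⁻¹·Bq⁻¹ = A⁻¹ · s = s·A⁻¹.

s·A⁻¹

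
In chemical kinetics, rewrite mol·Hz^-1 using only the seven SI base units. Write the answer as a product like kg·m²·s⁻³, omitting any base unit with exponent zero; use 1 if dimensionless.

Hz = 1/s = s⁻¹ (frequency is cycles per second).
So Hz⁻¹ = s.
Combining: mol·Hz⁻¹ = mol · s = s·mol.

s·mol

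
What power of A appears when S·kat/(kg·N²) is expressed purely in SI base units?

2

S = 1/Ω (conductance is reciprocal resistance),
    = kg⁻¹·m⁻²·s³·A².
kat = mol/s = s⁻¹·mol (catalytic activity).
N = kg·m/s² = kg·m·s⁻² (force = mass × acceleration).
So N⁻² = kg⁻²·m⁻²·s⁴.
Combining: kg⁻¹·S·kat·N⁻² = kg⁻¹ · (kg⁻¹·m⁻²·s³·A²) · (s⁻¹·mol) · (kg⁻²·m⁻²·s⁴) = kg⁻⁴·m⁻⁴·s⁶·A²·mol.
The exponent of A is 2.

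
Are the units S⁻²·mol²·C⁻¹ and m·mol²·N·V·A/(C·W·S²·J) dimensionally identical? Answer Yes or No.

Left side:
  S = kg⁻¹·m⁻²·s³·A².
  So S⁻² = kg²·m⁴·s⁻⁶·A⁻⁴.
  C = s·A.
  So C⁻¹ = s⁻¹·A⁻¹.
  Combining: S⁻²·mol²·C⁻¹ = (kg²·m⁴·s⁻⁶·A⁻⁴) · mol² · (s⁻¹·A⁻¹) = kg²·m⁴·s⁻⁷·A⁻⁵·mol².
Right side:
  C = A·s = s·A (charge = current × time).
  So C⁻¹ = s⁻¹·A⁻¹.
  W = J/s (power = energy per time),
      = kg·m²·s⁻³.
  So W⁻¹ = kg⁻¹·m⁻²·s³.
  S = 1/Ω (conductance is reciprocal resistance),
      = kg⁻¹·m⁻²·s³·A².
  So S⁻² = kg²·m⁴·s⁻⁶·A⁻⁴.
  J = N·m (work = force × distance),
      = kg·m²·s⁻².
  So J⁻¹ = kg⁻¹·m⁻²·s².
  N = kg·m/s² = kg·m·s⁻² (force = mass × acceleration).
  V = W/A (potential = power per current),
      = kg·m²·s⁻³·A⁻¹.
  Combining: m·C⁻¹·W⁻¹·S⁻²·J⁻¹·mol²·N·V·A = m · (s⁻¹·A⁻¹) · (kg⁻¹·m⁻²·s³) · (kg²·m⁴·s⁻⁶·A⁻⁴) · (kg⁻¹·m⁻²·s²) · mol² · (kg·m·s⁻²) · (kg·m²·s⁻³·A⁻¹) · A = kg²·m⁴·s⁻⁷·A⁻⁵·mol².
Both reduce to kg²·m⁴·s⁻⁷·A⁻⁵·mol².

Yes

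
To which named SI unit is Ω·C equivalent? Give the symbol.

Wb

Ω = V/A (resistance = voltage per current),
    = kg·m²·s⁻³·A⁻².
C = A·s = s·A (charge = current × time).
Combining: Ω·C = (kg·m²·s⁻³·A⁻²) · (s·A) = kg·m²·s⁻²·A⁻¹.
kg·m²·s⁻²·A⁻¹ is the base-SI form of the weber.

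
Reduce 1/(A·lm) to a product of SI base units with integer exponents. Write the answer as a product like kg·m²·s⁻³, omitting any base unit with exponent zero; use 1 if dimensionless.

A⁻¹·cd⁻¹

lm = cd·sr = cd (luminous flux; sr is dimensionless).
So lm⁻¹ = cd⁻¹.
Combining: A⁻¹·lm⁻¹ = A⁻¹ · cd⁻¹ = A⁻¹·cd⁻¹.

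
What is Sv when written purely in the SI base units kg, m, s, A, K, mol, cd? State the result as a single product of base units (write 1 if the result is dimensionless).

m²·s⁻²

Sv = J/kg (equivalent dose = energy per mass),
    = m²·s⁻².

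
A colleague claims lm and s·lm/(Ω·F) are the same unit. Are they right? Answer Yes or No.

Left side:
  lm = cd·sr = cd (luminous flux; sr is dimensionless).
Right side:
  Ω = V/A (resistance = voltage per current),
      = kg·m²·s⁻³·A⁻².
  So Ω⁻¹ = kg⁻¹·m⁻²·s³·A².
  F = C/V (capacitance = charge per voltage),
      = A·s/(kg·m²·s⁻³·A⁻¹) (substituting C and V),
      = kg⁻¹·m⁻²·s⁴·A².
  So F⁻¹ = kg·m²·s⁻⁴·A⁻².
  lm = cd·sr = cd (luminous flux; sr is dimensionless).
  Combining: Ω⁻¹·s·F⁻¹·lm = (kg⁻¹·m⁻²·s³·A²) · s · (kg·m²·s⁻⁴·A⁻²) · cd = cd.
Both reduce to cd.

Yes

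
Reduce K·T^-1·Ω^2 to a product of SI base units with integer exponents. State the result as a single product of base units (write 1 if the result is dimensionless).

kg·m⁴·s⁻⁴·A⁻³·K

T = Wb/m² (flux density = flux per area),
    = kg·s⁻²·A⁻¹.
So T⁻¹ = kg⁻¹·s²·A.
Ω = V/A (resistance = voltage per current),
    = kg·m²·s⁻³·A⁻².
So Ω² = kg²·m⁴·s⁻⁶·A⁻⁴.
Combining: K·T⁻¹·Ω² = K · (kg⁻¹·s²·A) · (kg²·m⁴·s⁻⁶·A⁻⁴) = kg·m⁴·s⁻⁴·A⁻³·K.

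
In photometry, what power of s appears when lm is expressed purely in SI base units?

lm = cd·sr = cd (luminous flux; sr is dimensionless).
The exponent of s is 0.

0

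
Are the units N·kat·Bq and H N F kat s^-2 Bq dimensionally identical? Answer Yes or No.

Yes

Left side:
  N = kg·m·s⁻².
  kat = s⁻¹·mol.
  Bq = s⁻¹.
  Combining: N·kat·Bq = (kg·m·s⁻²) · (s⁻¹·mol) · s⁻¹ = kg·m·s⁻⁴·mol.
Right side:
  H = kg·m²·s⁻²·A⁻².
  N = kg·m·s⁻².
  F = kg⁻¹·m⁻²·s⁴·A².
  kat = s⁻¹·mol.
  Bq = s⁻¹.
  Combining: H·N·F·kat·s⁻²·Bq = (kg·m²·s⁻²·A⁻²) · (kg·m·s⁻²) · (kg⁻¹·m⁻²·s⁴·A²) · (s⁻¹·mol) · s⁻² · s⁻¹ = kg·m·s⁻⁴·mol.
Both reduce to kg·m·s⁻⁴·mol.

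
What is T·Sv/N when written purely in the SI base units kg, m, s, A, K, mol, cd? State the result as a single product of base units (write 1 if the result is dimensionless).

N = kg·m/s² = kg·m·s⁻² (force = mass × acceleration).
So N⁻¹ = kg⁻¹·m⁻¹·s².
T = Wb/m² (flux density = flux per area),
    = kg·s⁻²·A⁻¹.
Sv = J/kg (equivalent dose = energy per mass),
    = m²·s⁻².
Combining: N⁻¹·T·Sv = (kg⁻¹·m⁻¹·s²) · (kg·s⁻²·A⁻¹) · (m²·s⁻²) = m·s⁻²·A⁻¹.

m·s⁻²·A⁻¹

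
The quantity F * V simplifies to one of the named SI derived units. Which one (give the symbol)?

C

F = kg⁻¹·m⁻²·s⁴·A².
V = kg·m²·s⁻³·A⁻¹.
Combining: F·V = (kg⁻¹·m⁻²·s⁴·A²) · (kg·m²·s⁻³·A⁻¹) = s·A.
s·A is the base-SI form of the coulomb.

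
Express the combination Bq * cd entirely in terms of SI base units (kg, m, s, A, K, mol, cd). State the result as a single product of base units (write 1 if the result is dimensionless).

Bq = 1/s = s⁻¹ (activity is decays per second).
Combining: Bq·cd = s⁻¹ · cd = s⁻¹·cd.

s⁻¹·cd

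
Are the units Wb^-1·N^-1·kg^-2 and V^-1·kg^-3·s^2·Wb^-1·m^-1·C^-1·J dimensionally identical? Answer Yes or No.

Left side:
  Wb = V·s (flux: a volt is a weber per second),
      = kg·m²·s⁻²·A⁻¹.
  So Wb⁻¹ = kg⁻¹·m⁻²·s²·A.
  N = kg·m/s² = kg·m·s⁻² (force = mass × acceleration).
  So N⁻¹ = kg⁻¹·m⁻¹·s².
  Combining: Wb⁻¹·N⁻¹·kg⁻² = (kg⁻¹·m⁻²·s²·A) · (kg⁻¹·m⁻¹·s²) · kg⁻² = kg⁻⁴·m⁻³·s⁴·A.
Right side:
  V = W/A (potential = power per current),
      = kg·m²·s⁻³·A⁻¹.
  So V⁻¹ = kg⁻¹·m⁻²·s³·A.
  Wb = V·s (flux: a volt is a weber per second),
      = kg·m²·s⁻²·A⁻¹.
  So Wb⁻¹ = kg⁻¹·m⁻²·s²·A.
  C = A·s = s·A (charge = current × time).
  So C⁻¹ = s⁻¹·A⁻¹.
  J = N·m (work = force × distance),
      = kg·m²·s⁻².
  Combining: V⁻¹·kg⁻³·s²·Wb⁻¹·m⁻¹·C⁻¹·J = (kg⁻¹·m⁻²·s³·A) · kg⁻³ · s² · (kg⁻¹·m⁻²·s²·A) · m⁻¹ · (s⁻¹·A⁻¹) · (kg·m²·s⁻²) = kg⁻⁴·m⁻³·s⁴·A.
Both reduce to kg⁻⁴·m⁻³·s⁴·A.

Yes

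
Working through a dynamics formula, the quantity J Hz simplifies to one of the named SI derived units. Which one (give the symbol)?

J = kg·m²·s⁻².
Hz = s⁻¹.
Combining: J·Hz = (kg·m²·s⁻²) · s⁻¹ = kg·m²·s⁻³.
kg·m²·s⁻³ is the base-SI form of the watt.

W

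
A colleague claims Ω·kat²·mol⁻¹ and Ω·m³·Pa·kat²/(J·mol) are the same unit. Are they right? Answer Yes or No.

Left side:
  Ω = V/A (resistance = voltage per current),
      = kg·m²·s⁻³·A⁻².
  kat = mol/s = s⁻¹·mol (catalytic activity).
  So kat² = s⁻²·mol².
  Combining: Ω·kat²·mol⁻¹ = (kg·m²·s⁻³·A⁻²) · (s⁻²·mol²) · mol⁻¹ = kg·m²·s⁻⁵·A⁻²·mol.
Right side:
  Ω = kg·m²·s⁻³·A⁻².
  Pa = kg·m⁻¹·s⁻².
  J = kg·m²·s⁻².
  So J⁻¹ = kg⁻¹·m⁻²·s².
  kat = s⁻¹·mol.
  So kat² = s⁻²·mol².
  Combining: Ω·m³·Pa·J⁻¹·kat²·mol⁻¹ = (kg·m²·s⁻³·A⁻²) · m³ · (kg·m⁻¹·s⁻²) · (kg⁻¹·m⁻²·s²) · (s⁻²·mol²) · mol⁻¹ = kg·m²·s⁻⁵·A⁻²·mol.
Both reduce to kg·m²·s⁻⁵·A⁻²·mol.

Yes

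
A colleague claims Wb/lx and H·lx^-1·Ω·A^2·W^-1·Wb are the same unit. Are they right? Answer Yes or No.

No

Left side:
  Wb = V·s (flux: a volt is a weber per second),
      = kg·m²·s⁻²·A⁻¹.
  lx = lm/m² (illuminance = luminous flux per area),
      = m⁻²·cd.
  So lx⁻¹ = m²·cd⁻¹.
  Combining: Wb·lx⁻¹ = (kg·m²·s⁻²·A⁻¹) · (m²·cd⁻¹) = kg·m⁴·s⁻²·A⁻¹·cd⁻¹.
Right side:
  H = Wb/A (inductance = flux per current),
      = kg·m²·s⁻²·A⁻².
  lx = lm/m² (illuminance = luminous flux per area),
      = m⁻²·cd.
  So lx⁻¹ = m²·cd⁻¹.
  Ω = V/A (resistance = voltage per current),
      = kg·m²·s⁻³·A⁻².
  W = J/s (power = energy per time),
      = kg·m²·s⁻³.
  So W⁻¹ = kg⁻¹·m⁻²·s³.
  Wb = V·s (flux: a volt is a weber per second),
      = kg·m²·s⁻²·A⁻¹.
  Combining: H·lx⁻¹·Ω·A²·W⁻¹·Wb = (kg·m²·s⁻²·A⁻²) · (m²·cd⁻¹) · (kg·m²·s⁻³·A⁻²) · A² · (kg⁻¹·m⁻²·s³) · (kg·m²·s⁻²·A⁻¹) = kg²·m⁶·s⁻⁴·A⁻³·cd⁻¹.
Left is kg·m⁴·s⁻²·A⁻¹·cd⁻¹; right is kg²·m⁶·s⁻⁴·A⁻³·cd⁻¹ — different.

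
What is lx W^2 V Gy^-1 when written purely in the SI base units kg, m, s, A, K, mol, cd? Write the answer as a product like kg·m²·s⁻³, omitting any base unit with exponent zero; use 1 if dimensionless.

kg³·m²·s⁻⁷·A⁻¹·cd

lx = lm/m² (illuminance = luminous flux per area),
    = m⁻²·cd.
W = J/s (power = energy per time),
    = kg·m²·s⁻³.
So W² = kg²·m⁴·s⁻⁶.
V = W/A (potential = power per current),
    = kg·m²·s⁻³·A⁻¹.
Gy = J/kg (absorbed dose = energy per mass),
    = m²·s⁻².
So Gy⁻¹ = m⁻²·s².
Combining: lx·W²·V·Gy⁻¹ = (m⁻²·cd) · (kg²·m⁴·s⁻⁶) · (kg·m²·s⁻³·A⁻¹) · (m⁻²·s²) = kg³·m²·s⁻⁷·A⁻¹·cd.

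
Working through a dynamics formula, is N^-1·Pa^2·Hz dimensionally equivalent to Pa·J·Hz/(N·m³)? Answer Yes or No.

Left side:
  N = kg·m·s⁻².
  So N⁻¹ = kg⁻¹·m⁻¹·s².
  Pa = kg·m⁻¹·s⁻².
  So Pa² = kg²·m⁻²·s⁻⁴.
  Hz = s⁻¹.
  Combining: N⁻¹·Pa²·Hz = (kg⁻¹·m⁻¹·s²) · (kg²·m⁻²·s⁻⁴) · s⁻¹ = kg·m⁻³·s⁻³.
Right side:
  Pa = kg·m⁻¹·s⁻².
  N = kg·m·s⁻².
  So N⁻¹ = kg⁻¹·m⁻¹·s².
  J = kg·m²·s⁻².
  Hz = s⁻¹.
  Combining: Pa·N⁻¹·J·m⁻³·Hz = (kg·m⁻¹·s⁻²) · (kg⁻¹·m⁻¹·s²) · (kg·m²·s⁻²) · m⁻³ · s⁻¹ = kg·m⁻³·s⁻³.
Both reduce to kg·m⁻³·s⁻³.

Yes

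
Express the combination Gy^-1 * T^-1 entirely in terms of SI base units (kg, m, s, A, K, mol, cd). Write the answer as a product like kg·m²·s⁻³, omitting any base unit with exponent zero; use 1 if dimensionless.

kg⁻¹·m⁻²·s⁴·A

Gy = m²·s⁻².
So Gy⁻¹ = m⁻²·s².
T = kg·s⁻²·A⁻¹.
So T⁻¹ = kg⁻¹·s²·A.
Combining: Gy⁻¹·T⁻¹ = (m⁻²·s²) · (kg⁻¹·s²·A) = kg⁻¹·m⁻²·s⁴·A.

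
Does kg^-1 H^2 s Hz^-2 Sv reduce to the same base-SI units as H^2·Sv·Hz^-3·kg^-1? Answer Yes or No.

Left side:
  H = kg·m²·s⁻²·A⁻².
  So H² = kg²·m⁴·s⁻⁴·A⁻⁴.
  Hz = s⁻¹.
  So Hz⁻² = s².
  Sv = m²·s⁻².
  Combining: kg⁻¹·H²·s·Hz⁻²·Sv = kg⁻¹ · (kg²·m⁴·s⁻⁴·A⁻⁴) · s · s² · (m²·s⁻²) = kg·m⁶·s⁻³·A⁻⁴.
Right side:
  H = Wb/A (inductance = flux per current),
      = kg·m²·s⁻²·A⁻².
  So H² = kg²·m⁴·s⁻⁴·A⁻⁴.
  Sv = J/kg (equivalent dose = energy per mass),
      = m²·s⁻².
  Hz = 1/s = s⁻¹ (frequency is cycles per second).
  So Hz⁻³ = s³.
  Combining: H²·Sv·Hz⁻³·kg⁻¹ = (kg²·m⁴·s⁻⁴·A⁻⁴) · (m²·s⁻²) · s³ · kg⁻¹ = kg·m⁶·s⁻³·A⁻⁴.
Both reduce to kg·m⁶·s⁻³·A⁻⁴.

Yes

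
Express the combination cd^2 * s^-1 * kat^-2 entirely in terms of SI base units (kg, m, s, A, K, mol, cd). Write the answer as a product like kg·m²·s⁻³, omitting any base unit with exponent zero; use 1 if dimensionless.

kat = s⁻¹·mol.
So kat⁻² = s²·mol⁻².
Combining: cd²·s⁻¹·kat⁻² = cd² · s⁻¹ · (s²·mol⁻²) = s·mol⁻²·cd².

s·mol⁻²·cd²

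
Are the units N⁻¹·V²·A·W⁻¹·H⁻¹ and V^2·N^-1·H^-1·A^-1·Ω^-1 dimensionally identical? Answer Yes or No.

Yes

Left side:
  N = kg·m·s⁻².
  So N⁻¹ = kg⁻¹·m⁻¹·s².
  V = kg·m²·s⁻³·A⁻¹.
  So V² = kg²·m⁴·s⁻⁶·A⁻².
  W = kg·m²·s⁻³.
  So W⁻¹ = kg⁻¹·m⁻²·s³.
  H = kg·m²·s⁻²·A⁻².
  So H⁻¹ = kg⁻¹·m⁻²·s²·A².
  Combining: N⁻¹·V²·A·W⁻¹·H⁻¹ = (kg⁻¹·m⁻¹·s²) · (kg²·m⁴·s⁻⁶·A⁻²) · A · (kg⁻¹·m⁻²·s³) · (kg⁻¹·m⁻²·s²·A²) = kg⁻¹·m⁻¹·s·A.
Right side:
  V = W/A (potential = power per current),
      = kg·m²·s⁻³·A⁻¹.
  So V² = kg²·m⁴·s⁻⁶·A⁻².
  N = kg·m/s² = kg·m·s⁻² (force = mass × acceleration).
  So N⁻¹ = kg⁻¹·m⁻¹·s².
  H = Wb/A (inductance = flux per current),
      = kg·m²·s⁻²·A⁻².
  So H⁻¹ = kg⁻¹·m⁻²·s²·A².
  Ω = V/A (resistance = voltage per current),
      = kg·m²·s⁻³·A⁻².
  So Ω⁻¹ = kg⁻¹·m⁻²·s³·A².
  Combining: V²·N⁻¹·H⁻¹·A⁻¹·Ω⁻¹ = (kg²·m⁴·s⁻⁶·A⁻²) · (kg⁻¹·m⁻¹·s²) · (kg⁻¹·m⁻²·s²·A²) · A⁻¹ · (kg⁻¹·m⁻²·s³·A²) = kg⁻¹·m⁻¹·s·A.
Both reduce to kg⁻¹·m⁻¹·s·A.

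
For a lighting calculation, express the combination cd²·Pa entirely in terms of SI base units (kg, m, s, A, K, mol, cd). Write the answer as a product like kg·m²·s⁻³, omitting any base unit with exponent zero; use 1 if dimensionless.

kg·m⁻¹·s⁻²·cd²

Pa = N/m² (pressure = force per area),
    = kg·m⁻¹·s⁻².
Combining: cd²·Pa = cd² · (kg·m⁻¹·s⁻²) = kg·m⁻¹·s⁻²·cd².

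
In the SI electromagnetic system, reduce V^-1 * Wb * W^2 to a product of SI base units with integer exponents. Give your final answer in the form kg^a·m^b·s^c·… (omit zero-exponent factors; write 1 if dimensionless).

V = W/A (potential = power per current),
    = kg·m²·s⁻³·A⁻¹.
So V⁻¹ = kg⁻¹·m⁻²·s³·A.
Wb = V·s (flux: a volt is a weber per second),
    = kg·m²·s⁻²·A⁻¹.
W = J/s (power = energy per time),
    = kg·m²·s⁻³.
So W² = kg²·m⁴·s⁻⁶.
Combining: V⁻¹·Wb·W² = (kg⁻¹·m⁻²·s³·A) · (kg·m²·s⁻²·A⁻¹) · (kg²·m⁴·s⁻⁶) = kg²·m⁴·s⁻⁵.

kg²·m⁴·s⁻⁵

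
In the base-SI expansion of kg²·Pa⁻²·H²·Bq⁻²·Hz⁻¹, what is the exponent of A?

Pa = N/m² (pressure = force per area),
    = kg·m⁻¹·s⁻².
So Pa⁻² = kg⁻²·m²·s⁴.
H = Wb/A (inductance = flux per current),
    = kg·m²·s⁻²·A⁻².
So H² = kg²·m⁴·s⁻⁴·A⁻⁴.
Bq = 1/s = s⁻¹ (activity is decays per second).
So Bq⁻² = s².
Hz = 1/s = s⁻¹ (frequency is cycles per second).
So Hz⁻¹ = s.
Combining: kg²·Pa⁻²·H²·Bq⁻²·Hz⁻¹ = kg² · (kg⁻²·m²·s⁴) · (kg²·m⁴·s⁻⁴·A⁻⁴) · s² · s = kg²·m⁶·s³·A⁻⁴.
The exponent of A is -4.

-4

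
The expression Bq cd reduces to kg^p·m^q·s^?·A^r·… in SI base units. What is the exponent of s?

Bq = s⁻¹.
Combining: Bq·cd = s⁻¹ · cd = s⁻¹·cd.
The exponent of s is -1.

-1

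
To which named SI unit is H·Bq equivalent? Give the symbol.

Ω

H = Wb/A (inductance = flux per current),
    = kg·m²·s⁻²·A⁻².
Bq = 1/s = s⁻¹ (activity is decays per second).
Combining: H·Bq = (kg·m²·s⁻²·A⁻²) · s⁻¹ = kg·m²·s⁻³·A⁻².
kg·m²·s⁻³·A⁻² is the base-SI form of the ohm.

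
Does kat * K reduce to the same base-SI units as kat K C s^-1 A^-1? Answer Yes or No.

Left side:
  kat = s⁻¹·mol.
  Combining: kat·K = (s⁻¹·mol) · K = s⁻¹·K·mol.
Right side:
  kat = mol/s = s⁻¹·mol (catalytic activity).
  C = A·s = s·A (charge = current × time).
  Combining: kat·K·C·s⁻¹·A⁻¹ = (s⁻¹·mol) · K · (s·A) · s⁻¹ · A⁻¹ = s⁻¹·K·mol.
Both reduce to s⁻¹·K·mol.

Yes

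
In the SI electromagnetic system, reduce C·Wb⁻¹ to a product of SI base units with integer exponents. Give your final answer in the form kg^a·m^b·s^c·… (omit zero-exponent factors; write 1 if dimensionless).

kg⁻¹·m⁻²·s³·A²

C = s·A.
Wb = kg·m²·s⁻²·A⁻¹.
So Wb⁻¹ = kg⁻¹·m⁻²·s²·A.
Combining: C·Wb⁻¹ = (s·A) · (kg⁻¹·m⁻²·s²·A) = kg⁻¹·m⁻²·s³·A².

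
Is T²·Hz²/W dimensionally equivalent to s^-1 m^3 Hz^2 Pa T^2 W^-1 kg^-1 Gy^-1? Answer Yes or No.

No

Left side:
  T = kg·s⁻²·A⁻¹.
  So T² = kg²·s⁻⁴·A⁻².
  Hz = s⁻¹.
  So Hz² = s⁻².
  W = kg·m²·s⁻³.
  So W⁻¹ = kg⁻¹·m⁻²·s³.
  Combining: T²·Hz²·W⁻¹ = (kg²·s⁻⁴·A⁻²) · s⁻² · (kg⁻¹·m⁻²·s³) = kg·m⁻²·s⁻³·A⁻².
Right side:
  Hz = 1/s = s⁻¹ (frequency is cycles per second).
  So Hz² = s⁻².
  Pa = N/m² (pressure = force per area),
      = kg·m⁻¹·s⁻².
  T = Wb/m² (flux density = flux per area),
      = kg·s⁻²·A⁻¹.
  So T² = kg²·s⁻⁴·A⁻².
  W = J/s (power = energy per time),
      = kg·m²·s⁻³.
  So W⁻¹ = kg⁻¹·m⁻²·s³.
  Gy = J/kg (absorbed dose = energy per mass),
      = m²·s⁻².
  So Gy⁻¹ = m⁻²·s².
  Combining: s⁻¹·m³·Hz²·Pa·T²·W⁻¹·kg⁻¹·Gy⁻¹ = s⁻¹ · m³ · s⁻² · (kg·m⁻¹·s⁻²) · (kg²·s⁻⁴·A⁻²) · (kg⁻¹·m⁻²·s³) · kg⁻¹ · (m⁻²·s²) = kg·m⁻²·s⁻⁴·A⁻².
Left is kg·m⁻²·s⁻³·A⁻²; right is kg·m⁻²·s⁻⁴·A⁻² — different.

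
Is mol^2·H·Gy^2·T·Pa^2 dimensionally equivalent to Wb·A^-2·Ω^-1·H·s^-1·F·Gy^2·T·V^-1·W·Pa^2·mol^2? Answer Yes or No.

No

Left side:
  H = Wb/A (inductance = flux per current),
      = kg·m²·s⁻²·A⁻².
  Gy = J/kg (absorbed dose = energy per mass),
      = m²·s⁻².
  So Gy² = m⁴·s⁻⁴.
  T = Wb/m² (flux density = flux per area),
      = kg·s⁻²·A⁻¹.
  Pa = N/m² (pressure = force per area),
      = kg·m⁻¹·s⁻².
  So Pa² = kg²·m⁻²·s⁻⁴.
  Combining: mol²·H·Gy²·T·Pa² = mol² · (kg·m²·s⁻²·A⁻²) · (m⁴·s⁻⁴) · (kg·s⁻²·A⁻¹) · (kg²·m⁻²·s⁻⁴) = kg⁴·m⁴·s⁻¹²·A⁻³·mol².
Right side:
  Wb = kg·m²·s⁻²·A⁻¹.
  Ω = kg·m²·s⁻³·A⁻².
  So Ω⁻¹ = kg⁻¹·m⁻²·s³·A².
  H = kg·m²·s⁻²·A⁻².
  F = kg⁻¹·m⁻²·s⁴·A².
  Gy = m²·s⁻².
  So Gy² = m⁴·s⁻⁴.
  T = kg·s⁻²·A⁻¹.
  V = kg·m²·s⁻³·A⁻¹.
  So V⁻¹ = kg⁻¹·m⁻²·s³·A.
  W = kg·m²·s⁻³.
  Pa = kg·m⁻¹·s⁻².
  So Pa² = kg²·m⁻²·s⁻⁴.
  Combining: Wb·A⁻²·Ω⁻¹·H·s⁻¹·F·Gy²·T·V⁻¹·W·Pa²·mol² = (kg·m²·s⁻²·A⁻¹) · A⁻² · (kg⁻¹·m⁻²·s³·A²) · (kg·m²·s⁻²·A⁻²) · s⁻¹ · (kg⁻¹·m⁻²·s⁴·A²) · (m⁴·s⁻⁴) · (kg·s⁻²·A⁻¹) · (kg⁻¹·m⁻²·s³·A) · (kg·m²·s⁻³) · (kg²·m⁻²·s⁻⁴) · mol² = kg³·m²·s⁻⁸·A⁻¹·mol².
Left is kg⁴·m⁴·s⁻¹²·A⁻³·mol²; right is kg³·m²·s⁻⁸·A⁻¹·mol² — different.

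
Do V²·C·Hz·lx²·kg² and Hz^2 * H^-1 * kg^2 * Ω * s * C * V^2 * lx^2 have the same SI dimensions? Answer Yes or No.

No

Left side:
  V = kg·m²·s⁻³·A⁻¹.
  So V² = kg²·m⁴·s⁻⁶·A⁻².
  C = s·A.
  Hz = s⁻¹.
  lx = m⁻²·cd.
  So lx² = m⁻⁴·cd².
  Combining: V²·C·Hz·lx²·kg² = (kg²·m⁴·s⁻⁶·A⁻²) · (s·A) · s⁻¹ · (m⁻⁴·cd²) · kg² = kg⁴·s⁻⁶·A⁻¹·cd².
Right side:
  Hz = 1/s = s⁻¹ (frequency is cycles per second).
  So Hz² = s⁻².
  H = Wb/A (inductance = flux per current),
      = kg·m²·s⁻²·A⁻².
  So H⁻¹ = kg⁻¹·m⁻²·s²·A².
  Ω = V/A (resistance = voltage per current),
      = kg·m²·s⁻³·A⁻².
  C = A·s = s·A (charge = current × time).
  V = W/A (potential = power per current),
      = kg·m²·s⁻³·A⁻¹.
  So V² = kg²·m⁴·s⁻⁶·A⁻².
  lx = lm/m² (illuminance = luminous flux per area),
      = m⁻²·cd.
  So lx² = m⁻⁴·cd².
  Combining: Hz²·H⁻¹·kg²·Ω·s·C·V²·lx² = s⁻² · (kg⁻¹·m⁻²·s²·A²) · kg² · (kg·m²·s⁻³·A⁻²) · s · (s·A) · (kg²·m⁴·s⁻⁶·A⁻²) · (m⁻⁴·cd²) = kg⁴·s⁻⁷·A⁻¹·cd².
Left is kg⁴·s⁻⁶·A⁻¹·cd²; right is kg⁴·s⁻⁷·A⁻¹·cd² — different.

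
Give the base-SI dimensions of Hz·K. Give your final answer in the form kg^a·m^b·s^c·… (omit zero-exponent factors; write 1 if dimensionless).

Hz = s⁻¹.
Combining: Hz·K = s⁻¹ · K = s⁻¹·K.

s⁻¹·K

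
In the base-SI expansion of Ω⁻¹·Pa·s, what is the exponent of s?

Ω = V/A (resistance = voltage per current),
    = kg·m²·s⁻³·A⁻².
So Ω⁻¹ = kg⁻¹·m⁻²·s³·A².
Pa = N/m² (pressure = force per area),
    = kg·m⁻¹·s⁻².
Combining: Ω⁻¹·Pa·s = (kg⁻¹·m⁻²·s³·A²) · (kg·m⁻¹·s⁻²) · s = m⁻³·s²·A².
The exponent of s is 2.

2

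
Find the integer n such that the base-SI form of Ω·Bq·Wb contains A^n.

Ω = kg·m²·s⁻³·A⁻².
Bq = s⁻¹.
Wb = kg·m²·s⁻²·A⁻¹.
Combining: Ω·Bq·Wb = (kg·m²·s⁻³·A⁻²) · s⁻¹ · (kg·m²·s⁻²·A⁻¹) = kg²·m⁴·s⁻⁶·A⁻³.
The exponent of A is -3.

-3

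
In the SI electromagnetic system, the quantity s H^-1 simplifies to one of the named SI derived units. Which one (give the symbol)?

S

H = kg·m²·s⁻²·A⁻².
So H⁻¹ = kg⁻¹·m⁻²·s²·A².
Combining: s·H⁻¹ = s · (kg⁻¹·m⁻²·s²·A²) = kg⁻¹·m⁻²·s³·A².
kg⁻¹·m⁻²·s³·A² is the base-SI form of the siemens.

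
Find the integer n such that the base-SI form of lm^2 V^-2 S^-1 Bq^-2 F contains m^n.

lm = cd·sr = cd (luminous flux; sr is dimensionless).
So lm² = cd².
V = W/A (potential = power per current),
    = kg·m²·s⁻³·A⁻¹.
So V⁻² = kg⁻²·m⁻⁴·s⁶·A².
S = 1/Ω (conductance is reciprocal resistance),
    = kg⁻¹·m⁻²·s³·A².
So S⁻¹ = kg·m²·s⁻³·A⁻².
Bq = 1/s = s⁻¹ (activity is decays per second).
So Bq⁻² = s².
F = C/V (capacitance = charge per voltage),
    = A·s/(kg·m²·s⁻³·A⁻¹) (substituting C and V),
    = kg⁻¹·m⁻²·s⁴·A².
Combining: lm²·V⁻²·S⁻¹·Bq⁻²·F = cd² · (kg⁻²·m⁻⁴·s⁶·A²) · (kg·m²·s⁻³·A⁻²) · s² · (kg⁻¹·m⁻²·s⁴·A²) = kg⁻²·m⁻⁴·s⁹·A²·cd².
The exponent of m is -4.

-4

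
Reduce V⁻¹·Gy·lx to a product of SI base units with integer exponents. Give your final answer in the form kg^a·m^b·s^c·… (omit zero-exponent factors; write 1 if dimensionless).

V = W/A (potential = power per current),
    = kg·m²·s⁻³·A⁻¹.
So V⁻¹ = kg⁻¹·m⁻²·s³·A.
Gy = J/kg (absorbed dose = energy per mass),
    = m²·s⁻².
lx = lm/m² (illuminance = luminous flux per area),
    = m⁻²·cd.
Combining: V⁻¹·Gy·lx = (kg⁻¹·m⁻²·s³·A) · (m²·s⁻²) · (m⁻²·cd) = kg⁻¹·m⁻²·s·A·cd.

kg⁻¹·m⁻²·s·A·cd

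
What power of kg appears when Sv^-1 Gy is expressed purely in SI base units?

Sv = J/kg (equivalent dose = energy per mass),
    = m²·s⁻².
So Sv⁻¹ = m⁻²·s².
Gy = J/kg (absorbed dose = energy per mass),
    = m²·s⁻².
Combining: Sv⁻¹·Gy = (m⁻²·s²) · (m²·s⁻²) = 1.
The exponent of kg is 0.

0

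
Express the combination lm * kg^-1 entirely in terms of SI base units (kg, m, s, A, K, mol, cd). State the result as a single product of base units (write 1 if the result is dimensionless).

kg⁻¹·cd

lm = cd·sr = cd (luminous flux; sr is dimensionless).
Combining: lm·kg⁻¹ = cd · kg⁻¹ = kg⁻¹·cd.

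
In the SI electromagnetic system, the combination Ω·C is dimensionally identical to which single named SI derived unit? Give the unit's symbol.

Ω = V/A (resistance = voltage per current),
    = kg·m²·s⁻³·A⁻².
C = A·s = s·A (charge = current × time).
Combining: Ω·C = (kg·m²·s⁻³·A⁻²) · (s·A) = kg·m²·s⁻²·A⁻¹.
kg·m²·s⁻²·A⁻¹ is the base-SI form of the weber.

Wb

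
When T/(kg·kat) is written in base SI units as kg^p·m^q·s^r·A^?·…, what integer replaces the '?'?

T = kg·s⁻²·A⁻¹.
kat = s⁻¹·mol.
So kat⁻¹ = s·mol⁻¹.
Combining: kg⁻¹·T·kat⁻¹ = kg⁻¹ · (kg·s⁻²·A⁻¹) · (s·mol⁻¹) = s⁻¹·A⁻¹·mol⁻¹.
The exponent of A is -1.

-1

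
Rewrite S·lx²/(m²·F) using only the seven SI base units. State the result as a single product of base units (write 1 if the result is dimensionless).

m⁻⁶·s⁻¹·cd²

S = 1/Ω (conductance is reciprocal resistance),
    = kg⁻¹·m⁻²·s³·A².
lx = lm/m² (illuminance = luminous flux per area),
    = m⁻²·cd.
So lx² = m⁻⁴·cd².
F = C/V (capacitance = charge per voltage),
    = A·s/(kg·m²·s⁻³·A⁻¹) (substituting C and V),
    = kg⁻¹·m⁻²·s⁴·A².
So F⁻¹ = kg·m²·s⁻⁴·A⁻².
Combining: m⁻²·S·lx²·F⁻¹ = m⁻² · (kg⁻¹·m⁻²·s³·A²) · (m⁻⁴·cd²) · (kg·m²·s⁻⁴·A⁻²) = m⁻⁶·s⁻¹·cd².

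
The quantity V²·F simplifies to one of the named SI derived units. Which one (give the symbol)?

J

V = kg·m²·s⁻³·A⁻¹.
So V² = kg²·m⁴·s⁻⁶·A⁻².
F = kg⁻¹·m⁻²·s⁴·A².
Combining: V²·F = (kg²·m⁴·s⁻⁶·A⁻²) · (kg⁻¹·m⁻²·s⁴·A²) = kg·m²·s⁻².
kg·m²·s⁻² is the base-SI form of the joule.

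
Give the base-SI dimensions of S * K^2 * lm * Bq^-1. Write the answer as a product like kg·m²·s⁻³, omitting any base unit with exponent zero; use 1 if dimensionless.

S = 1/Ω (conductance is reciprocal resistance),
    = kg⁻¹·m⁻²·s³·A².
lm = cd·sr = cd (luminous flux; sr is dimensionless).
Bq = 1/s = s⁻¹ (activity is decays per second).
So Bq⁻¹ = s.
Combining: S·K²·lm·Bq⁻¹ = (kg⁻¹·m⁻²·s³·A²) · K² · cd · s = kg⁻¹·m⁻²·s⁴·A²·K²·cd.

kg⁻¹·m⁻²·s⁴·A²·K²·cd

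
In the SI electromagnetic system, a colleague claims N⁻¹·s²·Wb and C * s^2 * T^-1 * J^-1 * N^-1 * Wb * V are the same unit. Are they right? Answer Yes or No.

No

Left side:
  N = kg·m/s² = kg·m·s⁻² (force = mass × acceleration).
  So N⁻¹ = kg⁻¹·m⁻¹·s².
  Wb = V·s (flux: a volt is a weber per second),
      = kg·m²·s⁻²·A⁻¹.
  Combining: N⁻¹·s²·Wb = (kg⁻¹·m⁻¹·s²) · s² · (kg·m²·s⁻²·A⁻¹) = m·s²·A⁻¹.
Right side:
  C = A·s = s·A (charge = current × time).
  T = Wb/m² (flux density = flux per area),
      = kg·s⁻²·A⁻¹.
  So T⁻¹ = kg⁻¹·s²·A.
  J = N·m (work = force × distance),
      = kg·m²·s⁻².
  So J⁻¹ = kg⁻¹·m⁻²·s².
  N = kg·m/s² = kg·m·s⁻² (force = mass × acceleration).
  So N⁻¹ = kg⁻¹·m⁻¹·s².
  Wb = V·s (flux: a volt is a weber per second),
      = kg·m²·s⁻²·A⁻¹.
  V = W/A (potential = power per current),
      = kg·m²·s⁻³·A⁻¹.
  Combining: C·s²·T⁻¹·J⁻¹·N⁻¹·Wb·V = (s·A) · s² · (kg⁻¹·s²·A) · (kg⁻¹·m⁻²·s²) · (kg⁻¹·m⁻¹·s²) · (kg·m²·s⁻²·A⁻¹) · (kg·m²·s⁻³·A⁻¹) = kg⁻¹·m·s⁴.
Left is m·s²·A⁻¹; right is kg⁻¹·m·s⁴ — different.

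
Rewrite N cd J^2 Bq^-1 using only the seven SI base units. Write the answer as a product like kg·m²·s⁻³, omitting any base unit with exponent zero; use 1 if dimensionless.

kg³·m⁵·s⁻⁵·cd

N = kg·m·s⁻².
J = kg·m²·s⁻².
So J² = kg²·m⁴·s⁻⁴.
Bq = s⁻¹.
So Bq⁻¹ = s.
Combining: N·cd·J²·Bq⁻¹ = (kg·m·s⁻²) · cd · (kg²·m⁴·s⁻⁴) · s = kg³·m⁵·s⁻⁵·cd.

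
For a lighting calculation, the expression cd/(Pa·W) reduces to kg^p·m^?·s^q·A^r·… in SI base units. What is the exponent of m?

-1

Pa = kg·m⁻¹·s⁻².
So Pa⁻¹ = kg⁻¹·m·s².
W = kg·m²·s⁻³.
So W⁻¹ = kg⁻¹·m⁻²·s³.
Combining: cd·Pa⁻¹·W⁻¹ = cd · (kg⁻¹·m·s²) · (kg⁻¹·m⁻²·s³) = kg⁻²·m⁻¹·s⁵·cd.
The exponent of m is -1.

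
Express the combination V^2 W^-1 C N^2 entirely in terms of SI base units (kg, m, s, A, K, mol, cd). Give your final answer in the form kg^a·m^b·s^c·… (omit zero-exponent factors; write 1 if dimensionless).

kg³·m⁴·s⁻⁶·A⁻¹

V = kg·m²·s⁻³·A⁻¹.
So V² = kg²·m⁴·s⁻⁶·A⁻².
W = kg·m²·s⁻³.
So W⁻¹ = kg⁻¹·m⁻²·s³.
C = s·A.
N = kg·m·s⁻².
So N² = kg²·m²·s⁻⁴.
Combining: V²·W⁻¹·C·N² = (kg²·m⁴·s⁻⁶·A⁻²) · (kg⁻¹·m⁻²·s³) · (s·A) · (kg²·m²·s⁻⁴) = kg³·m⁴·s⁻⁶·A⁻¹.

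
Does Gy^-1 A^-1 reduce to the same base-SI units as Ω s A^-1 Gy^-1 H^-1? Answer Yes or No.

Yes

Left side:
  Gy = m²·s⁻².
  So Gy⁻¹ = m⁻²·s².
  Combining: Gy⁻¹·A⁻¹ = (m⁻²·s²) · A⁻¹ = m⁻²·s²·A⁻¹.
Right side:
  Ω = kg·m²·s⁻³·A⁻².
  Gy = m²·s⁻².
  So Gy⁻¹ = m⁻²·s².
  H = kg·m²·s⁻²·A⁻².
  So H⁻¹ = kg⁻¹·m⁻²·s²·A².
  Combining: Ω·s·A⁻¹·Gy⁻¹·H⁻¹ = (kg·m²·s⁻³·A⁻²) · s · A⁻¹ · (m⁻²·s²) · (kg⁻¹·m⁻²·s²·A²) = m⁻²·s²·A⁻¹.
Both reduce to m⁻²·s²·A⁻¹.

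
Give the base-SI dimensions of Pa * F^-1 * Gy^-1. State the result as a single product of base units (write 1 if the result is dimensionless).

kg²·m⁻¹·s⁻⁴·A⁻²

Pa = N/m² (pressure = force per area),
    = kg·m⁻¹·s⁻².
F = C/V (capacitance = charge per voltage),
    = A·s/(kg·m²·s⁻³·A⁻¹) (substituting C and V),
    = kg⁻¹·m⁻²·s⁴·A².
So F⁻¹ = kg·m²·s⁻⁴·A⁻².
Gy = J/kg (absorbed dose = energy per mass),
    = m²·s⁻².
So Gy⁻¹ = m⁻²·s².
Combining: Pa·F⁻¹·Gy⁻¹ = (kg·m⁻¹·s⁻²) · (kg·m²·s⁻⁴·A⁻²) · (m⁻²·s²) = kg²·m⁻¹·s⁻⁴·A⁻².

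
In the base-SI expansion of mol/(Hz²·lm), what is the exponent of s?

Hz = 1/s = s⁻¹ (frequency is cycles per second).
So Hz⁻² = s².
lm = cd·sr = cd (luminous flux; sr is dimensionless).
So lm⁻¹ = cd⁻¹.
Combining: Hz⁻²·lm⁻¹·mol = s² · cd⁻¹ · mol = s²·mol·cd⁻¹.
The exponent of s is 2.

2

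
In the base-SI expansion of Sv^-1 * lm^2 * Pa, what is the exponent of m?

Sv = J/kg (equivalent dose = energy per mass),
    = m²·s⁻².
So Sv⁻¹ = m⁻²·s².
lm = cd·sr = cd (luminous flux; sr is dimensionless).
So lm² = cd².
Pa = N/m² (pressure = force per area),
    = kg·m⁻¹·s⁻².
Combining: Sv⁻¹·lm²·Pa = (m⁻²·s²) · cd² · (kg·m⁻¹·s⁻²) = kg·m⁻³·cd².
The exponent of m is -3.

-3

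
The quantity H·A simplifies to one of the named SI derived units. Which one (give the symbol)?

Wb

H = Wb/A (inductance = flux per current),
    = kg·m²·s⁻²·A⁻².
Combining: H·A = (kg·m²·s⁻²·A⁻²) · A = kg·m²·s⁻²·A⁻¹.
kg·m²·s⁻²·A⁻¹ is the base-SI form of the weber.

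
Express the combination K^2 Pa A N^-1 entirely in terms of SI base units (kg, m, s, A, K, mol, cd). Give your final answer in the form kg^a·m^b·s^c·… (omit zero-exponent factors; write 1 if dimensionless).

Pa = N/m² (pressure = force per area),
    = kg·m⁻¹·s⁻².
N = kg·m/s² = kg·m·s⁻² (force = mass × acceleration).
So N⁻¹ = kg⁻¹·m⁻¹·s².
Combining: K²·Pa·A·N⁻¹ = K² · (kg·m⁻¹·s⁻²) · A · (kg⁻¹·m⁻¹·s²) = m⁻²·A·K².

m⁻²·A·K²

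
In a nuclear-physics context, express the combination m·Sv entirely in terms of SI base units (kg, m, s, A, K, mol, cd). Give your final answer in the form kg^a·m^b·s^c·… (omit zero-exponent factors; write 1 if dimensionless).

Sv = J/kg (equivalent dose = energy per mass),
    = m²·s⁻².
Combining: m·Sv = m · (m²·s⁻²) = m³·s⁻².

m³·s⁻²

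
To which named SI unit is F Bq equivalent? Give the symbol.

S

F = C/V (capacitance = charge per voltage),
    = A·s/(kg·m²·s⁻³·A⁻¹) (substituting C and V),
    = kg⁻¹·m⁻²·s⁴·A².
Bq = 1/s = s⁻¹ (activity is decays per second).
Combining: F·Bq = (kg⁻¹·m⁻²·s⁴·A²) · s⁻¹ = kg⁻¹·m⁻²·s³·A².
kg⁻¹·m⁻²·s³·A² is the base-SI form of the siemens.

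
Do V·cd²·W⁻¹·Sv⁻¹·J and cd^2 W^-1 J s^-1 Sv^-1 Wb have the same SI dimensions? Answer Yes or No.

Left side:
  V = kg·m²·s⁻³·A⁻¹.
  W = kg·m²·s⁻³.
  So W⁻¹ = kg⁻¹·m⁻²·s³.
  Sv = m²·s⁻².
  So Sv⁻¹ = m⁻²·s².
  J = kg·m²·s⁻².
  Combining: V·cd²·W⁻¹·Sv⁻¹·J = (kg·m²·s⁻³·A⁻¹) · cd² · (kg⁻¹·m⁻²·s³) · (m⁻²·s²) · (kg·m²·s⁻²) = kg·A⁻¹·cd².
Right side:
  W = J/s (power = energy per time),
      = kg·m²·s⁻³.
  So W⁻¹ = kg⁻¹·m⁻²·s³.
  J = N·m (work = force × distance),
      = kg·m²·s⁻².
  Sv = J/kg (equivalent dose = energy per mass),
      = m²·s⁻².
  So Sv⁻¹ = m⁻²·s².
  Wb = V·s (flux: a volt is a weber per second),
      = kg·m²·s⁻²·A⁻¹.
  Combining: cd²·W⁻¹·J·s⁻¹·Sv⁻¹·Wb = cd² · (kg⁻¹·m⁻²·s³) · (kg·m²·s⁻²) · s⁻¹ · (m⁻²·s²) · (kg·m²·s⁻²·A⁻¹) = kg·A⁻¹·cd².
Both reduce to kg·A⁻¹·cd².

Yes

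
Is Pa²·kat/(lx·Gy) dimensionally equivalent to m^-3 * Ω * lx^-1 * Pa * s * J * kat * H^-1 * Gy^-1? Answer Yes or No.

Yes

Left side:
  Pa = kg·m⁻¹·s⁻².
  So Pa² = kg²·m⁻²·s⁻⁴.
  lx = m⁻²·cd.
  So lx⁻¹ = m²·cd⁻¹.
  Gy = m²·s⁻².
  So Gy⁻¹ = m⁻²·s².
  kat = s⁻¹·mol.
  Combining: Pa²·lx⁻¹·Gy⁻¹·kat = (kg²·m⁻²·s⁻⁴) · (m²·cd⁻¹) · (m⁻²·s²) · (s⁻¹·mol) = kg²·m⁻²·s⁻³·mol·cd⁻¹.
Right side:
  Ω = kg·m²·s⁻³·A⁻².
  lx = m⁻²·cd.
  So lx⁻¹ = m²·cd⁻¹.
  Pa = kg·m⁻¹·s⁻².
  J = kg·m²·s⁻².
  kat = s⁻¹·mol.
  H = kg·m²·s⁻²·A⁻².
  So H⁻¹ = kg⁻¹·m⁻²·s²·A².
  Gy = m²·s⁻².
  So Gy⁻¹ = m⁻²·s².
  Combining: m⁻³·Ω·lx⁻¹·Pa·s·J·kat·H⁻¹·Gy⁻¹ = m⁻³ · (kg·m²·s⁻³·A⁻²) · (m²·cd⁻¹) · (kg·m⁻¹·s⁻²) · s · (kg·m²·s⁻²) · (s⁻¹·mol) · (kg⁻¹·m⁻²·s²·A²) · (m⁻²·s²) = kg²·m⁻²·s⁻³·mol·cd⁻¹.
Both reduce to kg²·m⁻²·s⁻³·mol·cd⁻¹.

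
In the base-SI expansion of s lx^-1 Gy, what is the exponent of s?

-1

lx = lm/m² (illuminance = luminous flux per area),
    = m⁻²·cd.
So lx⁻¹ = m²·cd⁻¹.
Gy = J/kg (absorbed dose = energy per mass),
    = m²·s⁻².
Combining: s·lx⁻¹·Gy = s · (m²·cd⁻¹) · (m²·s⁻²) = m⁴·s⁻¹·cd⁻¹.
The exponent of s is -1.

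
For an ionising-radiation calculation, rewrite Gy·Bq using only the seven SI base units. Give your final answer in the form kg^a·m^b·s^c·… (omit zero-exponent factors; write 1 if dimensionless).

Gy = J/kg (absorbed dose = energy per mass),
    = m²·s⁻².
Bq = 1/s = s⁻¹ (activity is decays per second).
Combining: Gy·Bq = (m²·s⁻²) · s⁻¹ = m²·s⁻³.

m²·s⁻³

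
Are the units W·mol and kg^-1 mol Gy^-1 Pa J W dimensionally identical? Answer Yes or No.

Left side:
  W = J/s (power = energy per time),
      = kg·m²·s⁻³.
  Combining: W·mol = (kg·m²·s⁻³) · mol = kg·m²·s⁻³·mol.
Right side:
  Gy = m²·s⁻².
  So Gy⁻¹ = m⁻²·s².
  Pa = kg·m⁻¹·s⁻².
  J = kg·m²·s⁻².
  W = kg·m²·s⁻³.
  Combining: kg⁻¹·mol·Gy⁻¹·Pa·J·W = kg⁻¹ · mol · (m⁻²·s²) · (kg·m⁻¹·s⁻²) · (kg·m²·s⁻²) · (kg·m²·s⁻³) = kg²·m·s⁻⁵·mol.
Left is kg·m²·s⁻³·mol; right is kg²·m·s⁻⁵·mol — different.

No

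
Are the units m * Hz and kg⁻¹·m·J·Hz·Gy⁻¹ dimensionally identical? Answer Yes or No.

Yes

Left side:
  Hz = s⁻¹.
  Combining: m·Hz = m · s⁻¹ = m·s⁻¹.
Right side:
  J = kg·m²·s⁻².
  Hz = s⁻¹.
  Gy = m²·s⁻².
  So Gy⁻¹ = m⁻²·s².
  Combining: kg⁻¹·m·J·Hz·Gy⁻¹ = kg⁻¹ · m · (kg·m²·s⁻²) · s⁻¹ · (m⁻²·s²) = m·s⁻¹.
Both reduce to m·s⁻¹.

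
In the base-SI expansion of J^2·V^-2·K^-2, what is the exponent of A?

2

J = N·m (work = force × distance),
    = kg·m²·s⁻².
So J² = kg²·m⁴·s⁻⁴.
V = W/A (potential = power per current),
    = kg·m²·s⁻³·A⁻¹.
So V⁻² = kg⁻²·m⁻⁴·s⁶·A².
Combining: J²·V⁻²·K⁻² = (kg²·m⁴·s⁻⁴) · (kg⁻²·m⁻⁴·s⁶·A²) · K⁻² = s²·A²·K⁻².
The exponent of A is 2.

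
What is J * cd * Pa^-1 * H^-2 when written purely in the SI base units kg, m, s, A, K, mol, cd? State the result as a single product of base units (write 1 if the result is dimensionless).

kg⁻²·m⁻¹·s⁴·A⁴·cd

J = N·m (work = force × distance),
    = kg·m²·s⁻².
Pa = N/m² (pressure = force per area),
    = kg·m⁻¹·s⁻².
So Pa⁻¹ = kg⁻¹·m·s².
H = Wb/A (inductance = flux per current),
    = kg·m²·s⁻²·A⁻².
So H⁻² = kg⁻²·m⁻⁴·s⁴·A⁴.
Combining: J·cd·Pa⁻¹·H⁻² = (kg·m²·s⁻²) · cd · (kg⁻¹·m·s²) · (kg⁻²·m⁻⁴·s⁴·A⁴) = kg⁻²·m⁻¹·s⁴·A⁴·cd.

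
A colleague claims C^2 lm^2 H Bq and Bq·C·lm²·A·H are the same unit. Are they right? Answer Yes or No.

Left side:
  C = A·s = s·A (charge = current × time).
  So C² = s²·A².
  lm = cd·sr = cd (luminous flux; sr is dimensionless).
  So lm² = cd².
  H = Wb/A (inductance = flux per current),
      = kg·m²·s⁻²·A⁻².
  Bq = 1/s = s⁻¹ (activity is decays per second).
  Combining: C²·lm²·H·Bq = (s²·A²) · cd² · (kg·m²·s⁻²·A⁻²) · s⁻¹ = kg·m²·s⁻¹·cd².
Right side:
  Bq = s⁻¹.
  C = s·A.
  lm = cd.
  So lm² = cd².
  H = kg·m²·s⁻²·A⁻².
  Combining: Bq·C·lm²·A·H = s⁻¹ · (s·A) · cd² · A · (kg·m²·s⁻²·A⁻²) = kg·m²·s⁻²·cd².
Left is kg·m²·s⁻¹·cd²; right is kg·m²·s⁻²·cd² — different.

No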